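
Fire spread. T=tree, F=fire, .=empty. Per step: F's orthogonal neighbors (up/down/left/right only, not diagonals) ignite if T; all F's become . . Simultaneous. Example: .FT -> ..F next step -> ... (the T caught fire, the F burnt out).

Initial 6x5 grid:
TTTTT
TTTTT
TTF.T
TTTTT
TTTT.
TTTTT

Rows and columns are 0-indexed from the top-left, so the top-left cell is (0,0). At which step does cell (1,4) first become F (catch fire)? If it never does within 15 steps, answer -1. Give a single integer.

Step 1: cell (1,4)='T' (+3 fires, +1 burnt)
Step 2: cell (1,4)='T' (+7 fires, +3 burnt)
Step 3: cell (1,4)='F' (+9 fires, +7 burnt)
  -> target ignites at step 3
Step 4: cell (1,4)='.' (+6 fires, +9 burnt)
Step 5: cell (1,4)='.' (+2 fires, +6 burnt)
Step 6: cell (1,4)='.' (+0 fires, +2 burnt)
  fire out at step 6

3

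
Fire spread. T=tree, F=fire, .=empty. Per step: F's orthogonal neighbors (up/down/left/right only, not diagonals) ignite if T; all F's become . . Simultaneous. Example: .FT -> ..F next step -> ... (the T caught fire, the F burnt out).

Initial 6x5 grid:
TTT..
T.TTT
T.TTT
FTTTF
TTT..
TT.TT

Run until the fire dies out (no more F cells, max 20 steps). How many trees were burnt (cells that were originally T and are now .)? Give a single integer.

Answer: 19

Derivation:
Step 1: +5 fires, +2 burnt (F count now 5)
Step 2: +6 fires, +5 burnt (F count now 6)
Step 3: +5 fires, +6 burnt (F count now 5)
Step 4: +2 fires, +5 burnt (F count now 2)
Step 5: +1 fires, +2 burnt (F count now 1)
Step 6: +0 fires, +1 burnt (F count now 0)
Fire out after step 6
Initially T: 21, now '.': 28
Total burnt (originally-T cells now '.'): 19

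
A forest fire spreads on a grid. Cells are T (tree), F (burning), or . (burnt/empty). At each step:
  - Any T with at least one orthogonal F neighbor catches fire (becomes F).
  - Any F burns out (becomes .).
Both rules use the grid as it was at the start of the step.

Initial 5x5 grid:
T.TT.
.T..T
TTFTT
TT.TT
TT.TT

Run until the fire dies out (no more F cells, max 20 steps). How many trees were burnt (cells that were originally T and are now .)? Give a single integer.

Answer: 14

Derivation:
Step 1: +2 fires, +1 burnt (F count now 2)
Step 2: +5 fires, +2 burnt (F count now 5)
Step 3: +5 fires, +5 burnt (F count now 5)
Step 4: +2 fires, +5 burnt (F count now 2)
Step 5: +0 fires, +2 burnt (F count now 0)
Fire out after step 5
Initially T: 17, now '.': 22
Total burnt (originally-T cells now '.'): 14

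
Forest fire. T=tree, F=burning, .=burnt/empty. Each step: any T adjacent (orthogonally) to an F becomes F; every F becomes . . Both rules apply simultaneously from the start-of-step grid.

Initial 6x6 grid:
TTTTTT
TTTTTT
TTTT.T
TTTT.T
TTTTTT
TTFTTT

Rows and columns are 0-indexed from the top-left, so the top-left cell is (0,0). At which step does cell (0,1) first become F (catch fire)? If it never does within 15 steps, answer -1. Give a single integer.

Step 1: cell (0,1)='T' (+3 fires, +1 burnt)
Step 2: cell (0,1)='T' (+5 fires, +3 burnt)
Step 3: cell (0,1)='T' (+6 fires, +5 burnt)
Step 4: cell (0,1)='T' (+5 fires, +6 burnt)
Step 5: cell (0,1)='T' (+5 fires, +5 burnt)
Step 6: cell (0,1)='F' (+5 fires, +5 burnt)
  -> target ignites at step 6
Step 7: cell (0,1)='.' (+3 fires, +5 burnt)
Step 8: cell (0,1)='.' (+1 fires, +3 burnt)
Step 9: cell (0,1)='.' (+0 fires, +1 burnt)
  fire out at step 9

6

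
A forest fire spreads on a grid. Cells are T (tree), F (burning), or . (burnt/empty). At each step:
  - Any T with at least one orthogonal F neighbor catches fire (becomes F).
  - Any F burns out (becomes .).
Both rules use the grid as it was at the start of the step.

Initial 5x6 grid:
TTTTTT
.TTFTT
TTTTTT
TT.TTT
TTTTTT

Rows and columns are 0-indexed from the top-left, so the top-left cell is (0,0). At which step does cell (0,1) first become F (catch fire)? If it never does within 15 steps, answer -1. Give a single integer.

Step 1: cell (0,1)='T' (+4 fires, +1 burnt)
Step 2: cell (0,1)='T' (+7 fires, +4 burnt)
Step 3: cell (0,1)='F' (+6 fires, +7 burnt)
  -> target ignites at step 3
Step 4: cell (0,1)='.' (+6 fires, +6 burnt)
Step 5: cell (0,1)='.' (+3 fires, +6 burnt)
Step 6: cell (0,1)='.' (+1 fires, +3 burnt)
Step 7: cell (0,1)='.' (+0 fires, +1 burnt)
  fire out at step 7

3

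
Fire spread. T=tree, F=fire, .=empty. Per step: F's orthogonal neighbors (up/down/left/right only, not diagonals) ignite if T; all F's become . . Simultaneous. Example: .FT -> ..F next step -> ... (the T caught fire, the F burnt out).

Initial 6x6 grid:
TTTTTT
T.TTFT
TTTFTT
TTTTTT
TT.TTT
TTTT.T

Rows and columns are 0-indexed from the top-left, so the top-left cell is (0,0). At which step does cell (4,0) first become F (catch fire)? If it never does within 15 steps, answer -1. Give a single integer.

Step 1: cell (4,0)='T' (+6 fires, +2 burnt)
Step 2: cell (4,0)='T' (+8 fires, +6 burnt)
Step 3: cell (4,0)='T' (+6 fires, +8 burnt)
Step 4: cell (4,0)='T' (+6 fires, +6 burnt)
Step 5: cell (4,0)='F' (+4 fires, +6 burnt)
  -> target ignites at step 5
Step 6: cell (4,0)='.' (+1 fires, +4 burnt)
Step 7: cell (4,0)='.' (+0 fires, +1 burnt)
  fire out at step 7

5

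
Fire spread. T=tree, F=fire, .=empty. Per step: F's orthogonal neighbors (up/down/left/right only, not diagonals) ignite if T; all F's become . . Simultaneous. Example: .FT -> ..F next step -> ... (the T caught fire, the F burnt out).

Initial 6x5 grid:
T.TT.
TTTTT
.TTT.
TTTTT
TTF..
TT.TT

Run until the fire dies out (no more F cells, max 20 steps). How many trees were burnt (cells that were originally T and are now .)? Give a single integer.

Answer: 20

Derivation:
Step 1: +2 fires, +1 burnt (F count now 2)
Step 2: +5 fires, +2 burnt (F count now 5)
Step 3: +6 fires, +5 burnt (F count now 6)
Step 4: +3 fires, +6 burnt (F count now 3)
Step 5: +3 fires, +3 burnt (F count now 3)
Step 6: +1 fires, +3 burnt (F count now 1)
Step 7: +0 fires, +1 burnt (F count now 0)
Fire out after step 7
Initially T: 22, now '.': 28
Total burnt (originally-T cells now '.'): 20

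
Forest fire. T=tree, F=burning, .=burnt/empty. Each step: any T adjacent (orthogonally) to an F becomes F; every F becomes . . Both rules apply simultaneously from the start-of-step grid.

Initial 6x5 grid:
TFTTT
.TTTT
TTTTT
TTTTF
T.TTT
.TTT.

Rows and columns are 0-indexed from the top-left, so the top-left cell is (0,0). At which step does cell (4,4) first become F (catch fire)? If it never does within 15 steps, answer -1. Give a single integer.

Step 1: cell (4,4)='F' (+6 fires, +2 burnt)
  -> target ignites at step 1
Step 2: cell (4,4)='.' (+7 fires, +6 burnt)
Step 3: cell (4,4)='.' (+7 fires, +7 burnt)
Step 4: cell (4,4)='.' (+2 fires, +7 burnt)
Step 5: cell (4,4)='.' (+2 fires, +2 burnt)
Step 6: cell (4,4)='.' (+0 fires, +2 burnt)
  fire out at step 6

1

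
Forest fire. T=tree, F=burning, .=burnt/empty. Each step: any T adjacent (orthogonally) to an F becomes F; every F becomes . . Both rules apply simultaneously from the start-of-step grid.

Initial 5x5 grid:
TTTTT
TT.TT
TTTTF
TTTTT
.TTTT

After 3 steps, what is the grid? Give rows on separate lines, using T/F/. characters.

Step 1: 3 trees catch fire, 1 burn out
  TTTTT
  TT.TF
  TTTF.
  TTTTF
  .TTTT
Step 2: 5 trees catch fire, 3 burn out
  TTTTF
  TT.F.
  TTF..
  TTTF.
  .TTTF
Step 3: 4 trees catch fire, 5 burn out
  TTTF.
  TT...
  TF...
  TTF..
  .TTF.

TTTF.
TT...
TF...
TTF..
.TTF.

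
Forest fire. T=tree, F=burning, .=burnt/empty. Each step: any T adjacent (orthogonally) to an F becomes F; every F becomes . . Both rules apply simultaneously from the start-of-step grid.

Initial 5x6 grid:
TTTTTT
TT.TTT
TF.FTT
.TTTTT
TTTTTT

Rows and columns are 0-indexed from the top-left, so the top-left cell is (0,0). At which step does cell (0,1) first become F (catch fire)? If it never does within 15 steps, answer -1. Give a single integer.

Step 1: cell (0,1)='T' (+6 fires, +2 burnt)
Step 2: cell (0,1)='F' (+9 fires, +6 burnt)
  -> target ignites at step 2
Step 3: cell (0,1)='.' (+8 fires, +9 burnt)
Step 4: cell (0,1)='.' (+2 fires, +8 burnt)
Step 5: cell (0,1)='.' (+0 fires, +2 burnt)
  fire out at step 5

2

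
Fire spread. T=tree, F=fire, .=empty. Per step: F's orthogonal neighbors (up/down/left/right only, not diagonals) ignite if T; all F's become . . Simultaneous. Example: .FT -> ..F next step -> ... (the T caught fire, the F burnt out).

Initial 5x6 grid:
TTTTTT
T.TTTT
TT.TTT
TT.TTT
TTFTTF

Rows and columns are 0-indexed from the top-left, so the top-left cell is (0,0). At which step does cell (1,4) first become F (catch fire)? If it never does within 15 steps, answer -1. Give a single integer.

Step 1: cell (1,4)='T' (+4 fires, +2 burnt)
Step 2: cell (1,4)='T' (+5 fires, +4 burnt)
Step 3: cell (1,4)='T' (+5 fires, +5 burnt)
Step 4: cell (1,4)='F' (+4 fires, +5 burnt)
  -> target ignites at step 4
Step 5: cell (1,4)='.' (+4 fires, +4 burnt)
Step 6: cell (1,4)='.' (+2 fires, +4 burnt)
Step 7: cell (1,4)='.' (+1 fires, +2 burnt)
Step 8: cell (1,4)='.' (+0 fires, +1 burnt)
  fire out at step 8

4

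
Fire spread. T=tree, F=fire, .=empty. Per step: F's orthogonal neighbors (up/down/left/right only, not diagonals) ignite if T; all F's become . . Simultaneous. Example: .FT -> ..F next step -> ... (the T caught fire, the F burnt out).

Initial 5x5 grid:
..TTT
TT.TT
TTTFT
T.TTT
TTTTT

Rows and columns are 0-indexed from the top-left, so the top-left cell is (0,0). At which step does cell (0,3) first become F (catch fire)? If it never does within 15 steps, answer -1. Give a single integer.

Step 1: cell (0,3)='T' (+4 fires, +1 burnt)
Step 2: cell (0,3)='F' (+6 fires, +4 burnt)
  -> target ignites at step 2
Step 3: cell (0,3)='.' (+6 fires, +6 burnt)
Step 4: cell (0,3)='.' (+3 fires, +6 burnt)
Step 5: cell (0,3)='.' (+1 fires, +3 burnt)
Step 6: cell (0,3)='.' (+0 fires, +1 burnt)
  fire out at step 6

2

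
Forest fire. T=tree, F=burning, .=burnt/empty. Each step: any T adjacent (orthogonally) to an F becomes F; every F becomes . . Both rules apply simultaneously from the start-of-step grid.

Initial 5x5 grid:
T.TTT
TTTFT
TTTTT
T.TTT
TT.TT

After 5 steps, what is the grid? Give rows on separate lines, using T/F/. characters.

Step 1: 4 trees catch fire, 1 burn out
  T.TFT
  TTF.F
  TTTFT
  T.TTT
  TT.TT
Step 2: 6 trees catch fire, 4 burn out
  T.F.F
  TF...
  TTF.F
  T.TFT
  TT.TT
Step 3: 5 trees catch fire, 6 burn out
  T....
  F....
  TF...
  T.F.F
  TT.FT
Step 4: 3 trees catch fire, 5 burn out
  F....
  .....
  F....
  T....
  TT..F
Step 5: 1 trees catch fire, 3 burn out
  .....
  .....
  .....
  F....
  TT...

.....
.....
.....
F....
TT...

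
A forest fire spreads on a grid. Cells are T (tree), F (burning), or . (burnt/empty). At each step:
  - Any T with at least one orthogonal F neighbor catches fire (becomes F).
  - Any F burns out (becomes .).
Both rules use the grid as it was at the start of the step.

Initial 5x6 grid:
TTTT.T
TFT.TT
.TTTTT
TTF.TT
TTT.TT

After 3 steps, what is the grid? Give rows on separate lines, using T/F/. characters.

Step 1: 7 trees catch fire, 2 burn out
  TFTT.T
  F.F.TT
  .FFTTT
  TF..TT
  TTF.TT
Step 2: 5 trees catch fire, 7 burn out
  F.FT.T
  ....TT
  ...FTT
  F...TT
  TF..TT
Step 3: 3 trees catch fire, 5 burn out
  ...F.T
  ....TT
  ....FT
  ....TT
  F...TT

...F.T
....TT
....FT
....TT
F...TT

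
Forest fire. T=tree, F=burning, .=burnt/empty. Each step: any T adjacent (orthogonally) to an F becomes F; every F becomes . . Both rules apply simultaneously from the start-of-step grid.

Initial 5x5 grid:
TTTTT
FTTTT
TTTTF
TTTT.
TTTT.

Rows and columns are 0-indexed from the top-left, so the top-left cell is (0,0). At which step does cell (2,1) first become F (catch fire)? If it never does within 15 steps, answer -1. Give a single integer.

Step 1: cell (2,1)='T' (+5 fires, +2 burnt)
Step 2: cell (2,1)='F' (+8 fires, +5 burnt)
  -> target ignites at step 2
Step 3: cell (2,1)='.' (+6 fires, +8 burnt)
Step 4: cell (2,1)='.' (+2 fires, +6 burnt)
Step 5: cell (2,1)='.' (+0 fires, +2 burnt)
  fire out at step 5

2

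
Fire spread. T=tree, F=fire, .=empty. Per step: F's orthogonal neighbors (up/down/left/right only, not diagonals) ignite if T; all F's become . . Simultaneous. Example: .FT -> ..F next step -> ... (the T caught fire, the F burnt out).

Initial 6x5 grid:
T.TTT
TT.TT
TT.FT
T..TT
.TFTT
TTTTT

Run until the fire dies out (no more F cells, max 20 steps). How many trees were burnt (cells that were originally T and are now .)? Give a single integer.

Step 1: +6 fires, +2 burnt (F count now 6)
Step 2: +6 fires, +6 burnt (F count now 6)
Step 3: +4 fires, +6 burnt (F count now 4)
Step 4: +0 fires, +4 burnt (F count now 0)
Fire out after step 4
Initially T: 22, now '.': 24
Total burnt (originally-T cells now '.'): 16

Answer: 16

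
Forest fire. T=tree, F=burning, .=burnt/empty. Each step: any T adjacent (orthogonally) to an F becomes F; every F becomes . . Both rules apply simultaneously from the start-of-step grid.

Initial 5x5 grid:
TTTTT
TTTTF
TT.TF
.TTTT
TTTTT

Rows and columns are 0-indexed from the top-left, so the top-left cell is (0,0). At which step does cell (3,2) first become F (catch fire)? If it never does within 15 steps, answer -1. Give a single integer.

Step 1: cell (3,2)='T' (+4 fires, +2 burnt)
Step 2: cell (3,2)='T' (+4 fires, +4 burnt)
Step 3: cell (3,2)='F' (+4 fires, +4 burnt)
  -> target ignites at step 3
Step 4: cell (3,2)='.' (+5 fires, +4 burnt)
Step 5: cell (3,2)='.' (+3 fires, +5 burnt)
Step 6: cell (3,2)='.' (+1 fires, +3 burnt)
Step 7: cell (3,2)='.' (+0 fires, +1 burnt)
  fire out at step 7

3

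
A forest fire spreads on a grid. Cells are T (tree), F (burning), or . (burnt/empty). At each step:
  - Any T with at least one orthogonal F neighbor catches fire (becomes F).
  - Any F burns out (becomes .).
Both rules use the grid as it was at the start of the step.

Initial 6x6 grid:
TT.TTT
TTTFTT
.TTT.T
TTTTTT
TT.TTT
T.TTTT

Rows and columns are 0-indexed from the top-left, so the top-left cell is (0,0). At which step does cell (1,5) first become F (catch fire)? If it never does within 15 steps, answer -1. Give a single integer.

Step 1: cell (1,5)='T' (+4 fires, +1 burnt)
Step 2: cell (1,5)='F' (+5 fires, +4 burnt)
  -> target ignites at step 2
Step 3: cell (1,5)='.' (+8 fires, +5 burnt)
Step 4: cell (1,5)='.' (+5 fires, +8 burnt)
Step 5: cell (1,5)='.' (+5 fires, +5 burnt)
Step 6: cell (1,5)='.' (+2 fires, +5 burnt)
Step 7: cell (1,5)='.' (+1 fires, +2 burnt)
Step 8: cell (1,5)='.' (+0 fires, +1 burnt)
  fire out at step 8

2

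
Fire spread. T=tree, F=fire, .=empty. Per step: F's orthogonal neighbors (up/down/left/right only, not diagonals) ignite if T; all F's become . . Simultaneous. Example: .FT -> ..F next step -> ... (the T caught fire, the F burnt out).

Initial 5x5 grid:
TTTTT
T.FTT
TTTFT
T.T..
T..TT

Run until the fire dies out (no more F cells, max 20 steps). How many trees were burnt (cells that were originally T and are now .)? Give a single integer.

Answer: 15

Derivation:
Step 1: +4 fires, +2 burnt (F count now 4)
Step 2: +5 fires, +4 burnt (F count now 5)
Step 3: +3 fires, +5 burnt (F count now 3)
Step 4: +2 fires, +3 burnt (F count now 2)
Step 5: +1 fires, +2 burnt (F count now 1)
Step 6: +0 fires, +1 burnt (F count now 0)
Fire out after step 6
Initially T: 17, now '.': 23
Total burnt (originally-T cells now '.'): 15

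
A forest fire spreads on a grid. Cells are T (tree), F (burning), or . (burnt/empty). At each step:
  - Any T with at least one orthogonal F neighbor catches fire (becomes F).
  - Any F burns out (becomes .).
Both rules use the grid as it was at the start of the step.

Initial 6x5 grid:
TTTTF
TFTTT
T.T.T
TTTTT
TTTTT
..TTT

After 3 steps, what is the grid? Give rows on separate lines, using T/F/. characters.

Step 1: 5 trees catch fire, 2 burn out
  TFTF.
  F.FTF
  T.T.T
  TTTTT
  TTTTT
  ..TTT
Step 2: 6 trees catch fire, 5 burn out
  F.F..
  ...F.
  F.F.F
  TTTTT
  TTTTT
  ..TTT
Step 3: 3 trees catch fire, 6 burn out
  .....
  .....
  .....
  FTFTF
  TTTTT
  ..TTT

.....
.....
.....
FTFTF
TTTTT
..TTT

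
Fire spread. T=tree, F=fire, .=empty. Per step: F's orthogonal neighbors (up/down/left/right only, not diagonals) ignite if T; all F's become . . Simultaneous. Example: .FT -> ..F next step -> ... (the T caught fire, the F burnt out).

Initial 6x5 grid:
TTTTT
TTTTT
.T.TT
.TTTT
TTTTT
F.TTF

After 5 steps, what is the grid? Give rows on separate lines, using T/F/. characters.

Step 1: 3 trees catch fire, 2 burn out
  TTTTT
  TTTTT
  .T.TT
  .TTTT
  FTTTF
  ..TF.
Step 2: 4 trees catch fire, 3 burn out
  TTTTT
  TTTTT
  .T.TT
  .TTTF
  .FTF.
  ..F..
Step 3: 4 trees catch fire, 4 burn out
  TTTTT
  TTTTT
  .T.TF
  .FTF.
  ..F..
  .....
Step 4: 4 trees catch fire, 4 burn out
  TTTTT
  TTTTF
  .F.F.
  ..F..
  .....
  .....
Step 5: 3 trees catch fire, 4 burn out
  TTTTF
  TFTF.
  .....
  .....
  .....
  .....

TTTTF
TFTF.
.....
.....
.....
.....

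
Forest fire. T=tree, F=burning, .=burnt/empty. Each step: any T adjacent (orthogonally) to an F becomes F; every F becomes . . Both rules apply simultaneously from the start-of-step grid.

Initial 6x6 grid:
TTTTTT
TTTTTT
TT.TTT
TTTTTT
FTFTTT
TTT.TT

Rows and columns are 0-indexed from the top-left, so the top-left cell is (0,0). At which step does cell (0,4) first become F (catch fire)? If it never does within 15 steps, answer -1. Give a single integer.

Step 1: cell (0,4)='T' (+6 fires, +2 burnt)
Step 2: cell (0,4)='T' (+5 fires, +6 burnt)
Step 3: cell (0,4)='T' (+6 fires, +5 burnt)
Step 4: cell (0,4)='T' (+6 fires, +6 burnt)
Step 5: cell (0,4)='T' (+5 fires, +6 burnt)
Step 6: cell (0,4)='F' (+3 fires, +5 burnt)
  -> target ignites at step 6
Step 7: cell (0,4)='.' (+1 fires, +3 burnt)
Step 8: cell (0,4)='.' (+0 fires, +1 burnt)
  fire out at step 8

6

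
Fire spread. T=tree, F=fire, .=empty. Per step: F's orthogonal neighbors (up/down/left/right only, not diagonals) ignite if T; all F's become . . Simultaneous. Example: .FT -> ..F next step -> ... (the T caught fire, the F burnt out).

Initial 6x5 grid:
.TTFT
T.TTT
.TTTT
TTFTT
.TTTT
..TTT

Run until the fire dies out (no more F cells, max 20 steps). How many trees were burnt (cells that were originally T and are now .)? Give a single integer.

Step 1: +7 fires, +2 burnt (F count now 7)
Step 2: +10 fires, +7 burnt (F count now 10)
Step 3: +3 fires, +10 burnt (F count now 3)
Step 4: +1 fires, +3 burnt (F count now 1)
Step 5: +0 fires, +1 burnt (F count now 0)
Fire out after step 5
Initially T: 22, now '.': 29
Total burnt (originally-T cells now '.'): 21

Answer: 21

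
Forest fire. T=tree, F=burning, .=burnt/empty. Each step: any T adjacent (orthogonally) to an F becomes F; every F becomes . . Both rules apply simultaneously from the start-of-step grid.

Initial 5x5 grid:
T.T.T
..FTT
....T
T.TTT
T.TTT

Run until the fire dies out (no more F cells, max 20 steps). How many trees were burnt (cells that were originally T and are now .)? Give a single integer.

Step 1: +2 fires, +1 burnt (F count now 2)
Step 2: +1 fires, +2 burnt (F count now 1)
Step 3: +2 fires, +1 burnt (F count now 2)
Step 4: +1 fires, +2 burnt (F count now 1)
Step 5: +2 fires, +1 burnt (F count now 2)
Step 6: +2 fires, +2 burnt (F count now 2)
Step 7: +1 fires, +2 burnt (F count now 1)
Step 8: +0 fires, +1 burnt (F count now 0)
Fire out after step 8
Initially T: 14, now '.': 22
Total burnt (originally-T cells now '.'): 11

Answer: 11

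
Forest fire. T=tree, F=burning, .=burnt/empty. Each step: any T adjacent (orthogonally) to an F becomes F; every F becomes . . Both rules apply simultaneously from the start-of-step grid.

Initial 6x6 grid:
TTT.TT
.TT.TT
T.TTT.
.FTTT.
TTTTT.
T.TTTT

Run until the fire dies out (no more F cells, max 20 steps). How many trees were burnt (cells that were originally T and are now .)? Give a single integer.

Step 1: +2 fires, +1 burnt (F count now 2)
Step 2: +4 fires, +2 burnt (F count now 4)
Step 3: +6 fires, +4 burnt (F count now 6)
Step 4: +5 fires, +6 burnt (F count now 5)
Step 5: +3 fires, +5 burnt (F count now 3)
Step 6: +4 fires, +3 burnt (F count now 4)
Step 7: +1 fires, +4 burnt (F count now 1)
Step 8: +0 fires, +1 burnt (F count now 0)
Fire out after step 8
Initially T: 26, now '.': 35
Total burnt (originally-T cells now '.'): 25

Answer: 25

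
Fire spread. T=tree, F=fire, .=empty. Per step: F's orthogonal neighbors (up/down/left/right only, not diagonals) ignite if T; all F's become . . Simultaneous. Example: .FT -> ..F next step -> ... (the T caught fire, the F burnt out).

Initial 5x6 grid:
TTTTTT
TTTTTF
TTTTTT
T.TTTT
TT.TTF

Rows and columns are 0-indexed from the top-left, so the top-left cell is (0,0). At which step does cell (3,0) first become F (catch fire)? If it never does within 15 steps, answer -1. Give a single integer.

Step 1: cell (3,0)='T' (+5 fires, +2 burnt)
Step 2: cell (3,0)='T' (+5 fires, +5 burnt)
Step 3: cell (3,0)='T' (+4 fires, +5 burnt)
Step 4: cell (3,0)='T' (+4 fires, +4 burnt)
Step 5: cell (3,0)='T' (+3 fires, +4 burnt)
Step 6: cell (3,0)='T' (+2 fires, +3 burnt)
Step 7: cell (3,0)='F' (+1 fires, +2 burnt)
  -> target ignites at step 7
Step 8: cell (3,0)='.' (+1 fires, +1 burnt)
Step 9: cell (3,0)='.' (+1 fires, +1 burnt)
Step 10: cell (3,0)='.' (+0 fires, +1 burnt)
  fire out at step 10

7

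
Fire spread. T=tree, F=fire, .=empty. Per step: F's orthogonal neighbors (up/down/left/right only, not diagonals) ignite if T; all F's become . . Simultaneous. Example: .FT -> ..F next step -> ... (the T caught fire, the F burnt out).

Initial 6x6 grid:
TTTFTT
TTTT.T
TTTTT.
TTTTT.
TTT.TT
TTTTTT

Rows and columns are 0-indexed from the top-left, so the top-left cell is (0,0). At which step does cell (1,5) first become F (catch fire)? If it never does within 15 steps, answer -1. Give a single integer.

Step 1: cell (1,5)='T' (+3 fires, +1 burnt)
Step 2: cell (1,5)='T' (+4 fires, +3 burnt)
Step 3: cell (1,5)='F' (+6 fires, +4 burnt)
  -> target ignites at step 3
Step 4: cell (1,5)='.' (+4 fires, +6 burnt)
Step 5: cell (1,5)='.' (+4 fires, +4 burnt)
Step 6: cell (1,5)='.' (+5 fires, +4 burnt)
Step 7: cell (1,5)='.' (+4 fires, +5 burnt)
Step 8: cell (1,5)='.' (+1 fires, +4 burnt)
Step 9: cell (1,5)='.' (+0 fires, +1 burnt)
  fire out at step 9

3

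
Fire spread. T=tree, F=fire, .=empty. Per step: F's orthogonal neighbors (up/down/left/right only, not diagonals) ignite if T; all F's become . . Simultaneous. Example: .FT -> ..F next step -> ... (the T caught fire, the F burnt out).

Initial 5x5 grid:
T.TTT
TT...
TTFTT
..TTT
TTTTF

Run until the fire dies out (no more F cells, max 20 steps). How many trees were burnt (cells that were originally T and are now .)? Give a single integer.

Step 1: +5 fires, +2 burnt (F count now 5)
Step 2: +5 fires, +5 burnt (F count now 5)
Step 3: +2 fires, +5 burnt (F count now 2)
Step 4: +2 fires, +2 burnt (F count now 2)
Step 5: +0 fires, +2 burnt (F count now 0)
Fire out after step 5
Initially T: 17, now '.': 22
Total burnt (originally-T cells now '.'): 14

Answer: 14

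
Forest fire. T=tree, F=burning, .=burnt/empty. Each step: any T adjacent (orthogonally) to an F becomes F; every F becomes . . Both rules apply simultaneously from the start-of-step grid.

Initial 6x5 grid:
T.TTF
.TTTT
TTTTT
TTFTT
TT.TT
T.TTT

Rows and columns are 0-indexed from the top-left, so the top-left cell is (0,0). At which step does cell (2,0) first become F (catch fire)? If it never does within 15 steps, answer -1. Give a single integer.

Step 1: cell (2,0)='T' (+5 fires, +2 burnt)
Step 2: cell (2,0)='T' (+10 fires, +5 burnt)
Step 3: cell (2,0)='F' (+5 fires, +10 burnt)
  -> target ignites at step 3
Step 4: cell (2,0)='.' (+3 fires, +5 burnt)
Step 5: cell (2,0)='.' (+0 fires, +3 burnt)
  fire out at step 5

3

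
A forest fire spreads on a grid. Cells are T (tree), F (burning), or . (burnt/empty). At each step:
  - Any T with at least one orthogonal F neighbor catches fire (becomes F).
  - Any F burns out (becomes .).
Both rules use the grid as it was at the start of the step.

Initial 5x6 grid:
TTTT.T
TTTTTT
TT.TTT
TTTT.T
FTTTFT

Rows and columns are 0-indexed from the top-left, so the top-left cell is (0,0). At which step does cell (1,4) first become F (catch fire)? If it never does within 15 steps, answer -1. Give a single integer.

Step 1: cell (1,4)='T' (+4 fires, +2 burnt)
Step 2: cell (1,4)='T' (+5 fires, +4 burnt)
Step 3: cell (1,4)='T' (+5 fires, +5 burnt)
Step 4: cell (1,4)='T' (+5 fires, +5 burnt)
Step 5: cell (1,4)='F' (+5 fires, +5 burnt)
  -> target ignites at step 5
Step 6: cell (1,4)='.' (+1 fires, +5 burnt)
Step 7: cell (1,4)='.' (+0 fires, +1 burnt)
  fire out at step 7

5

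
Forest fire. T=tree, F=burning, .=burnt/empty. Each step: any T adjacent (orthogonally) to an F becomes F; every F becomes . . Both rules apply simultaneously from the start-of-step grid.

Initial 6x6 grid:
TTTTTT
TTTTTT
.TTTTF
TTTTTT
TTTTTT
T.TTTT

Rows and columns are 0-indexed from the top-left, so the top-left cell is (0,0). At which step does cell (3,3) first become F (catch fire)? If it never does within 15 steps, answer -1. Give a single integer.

Step 1: cell (3,3)='T' (+3 fires, +1 burnt)
Step 2: cell (3,3)='T' (+5 fires, +3 burnt)
Step 3: cell (3,3)='F' (+6 fires, +5 burnt)
  -> target ignites at step 3
Step 4: cell (3,3)='.' (+6 fires, +6 burnt)
Step 5: cell (3,3)='.' (+5 fires, +6 burnt)
Step 6: cell (3,3)='.' (+5 fires, +5 burnt)
Step 7: cell (3,3)='.' (+2 fires, +5 burnt)
Step 8: cell (3,3)='.' (+1 fires, +2 burnt)
Step 9: cell (3,3)='.' (+0 fires, +1 burnt)
  fire out at step 9

3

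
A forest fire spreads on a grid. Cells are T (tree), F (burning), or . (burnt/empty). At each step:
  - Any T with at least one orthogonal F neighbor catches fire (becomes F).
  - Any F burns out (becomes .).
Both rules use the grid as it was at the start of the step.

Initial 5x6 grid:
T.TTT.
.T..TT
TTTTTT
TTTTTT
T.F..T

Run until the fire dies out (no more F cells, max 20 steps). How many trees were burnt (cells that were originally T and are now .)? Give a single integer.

Answer: 20

Derivation:
Step 1: +1 fires, +1 burnt (F count now 1)
Step 2: +3 fires, +1 burnt (F count now 3)
Step 3: +4 fires, +3 burnt (F count now 4)
Step 4: +5 fires, +4 burnt (F count now 5)
Step 5: +3 fires, +5 burnt (F count now 3)
Step 6: +2 fires, +3 burnt (F count now 2)
Step 7: +1 fires, +2 burnt (F count now 1)
Step 8: +1 fires, +1 burnt (F count now 1)
Step 9: +0 fires, +1 burnt (F count now 0)
Fire out after step 9
Initially T: 21, now '.': 29
Total burnt (originally-T cells now '.'): 20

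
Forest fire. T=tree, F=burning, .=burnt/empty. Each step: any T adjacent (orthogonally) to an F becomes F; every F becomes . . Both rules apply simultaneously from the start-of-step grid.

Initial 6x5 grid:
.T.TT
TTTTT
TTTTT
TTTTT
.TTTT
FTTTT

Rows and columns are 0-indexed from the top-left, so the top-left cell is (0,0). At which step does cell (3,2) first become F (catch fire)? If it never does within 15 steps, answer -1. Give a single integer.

Step 1: cell (3,2)='T' (+1 fires, +1 burnt)
Step 2: cell (3,2)='T' (+2 fires, +1 burnt)
Step 3: cell (3,2)='T' (+3 fires, +2 burnt)
Step 4: cell (3,2)='F' (+5 fires, +3 burnt)
  -> target ignites at step 4
Step 5: cell (3,2)='.' (+5 fires, +5 burnt)
Step 6: cell (3,2)='.' (+5 fires, +5 burnt)
Step 7: cell (3,2)='.' (+2 fires, +5 burnt)
Step 8: cell (3,2)='.' (+2 fires, +2 burnt)
Step 9: cell (3,2)='.' (+1 fires, +2 burnt)
Step 10: cell (3,2)='.' (+0 fires, +1 burnt)
  fire out at step 10

4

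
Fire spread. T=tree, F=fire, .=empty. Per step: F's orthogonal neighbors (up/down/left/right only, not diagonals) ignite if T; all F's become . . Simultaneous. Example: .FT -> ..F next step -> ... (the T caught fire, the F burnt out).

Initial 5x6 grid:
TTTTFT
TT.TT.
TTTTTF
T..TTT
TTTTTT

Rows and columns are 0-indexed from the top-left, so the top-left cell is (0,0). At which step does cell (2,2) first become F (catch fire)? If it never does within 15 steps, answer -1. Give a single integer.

Step 1: cell (2,2)='T' (+5 fires, +2 burnt)
Step 2: cell (2,2)='T' (+5 fires, +5 burnt)
Step 3: cell (2,2)='F' (+4 fires, +5 burnt)
  -> target ignites at step 3
Step 4: cell (2,2)='.' (+4 fires, +4 burnt)
Step 5: cell (2,2)='.' (+3 fires, +4 burnt)
Step 6: cell (2,2)='.' (+2 fires, +3 burnt)
Step 7: cell (2,2)='.' (+1 fires, +2 burnt)
Step 8: cell (2,2)='.' (+0 fires, +1 burnt)
  fire out at step 8

3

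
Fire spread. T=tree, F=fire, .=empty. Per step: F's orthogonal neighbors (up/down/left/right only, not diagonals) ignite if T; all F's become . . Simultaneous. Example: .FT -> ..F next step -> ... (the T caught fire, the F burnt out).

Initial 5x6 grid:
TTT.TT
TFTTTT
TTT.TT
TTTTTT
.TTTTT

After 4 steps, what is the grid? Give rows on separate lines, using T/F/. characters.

Step 1: 4 trees catch fire, 1 burn out
  TFT.TT
  F.FTTT
  TFT.TT
  TTTTTT
  .TTTTT
Step 2: 6 trees catch fire, 4 burn out
  F.F.TT
  ...FTT
  F.F.TT
  TFTTTT
  .TTTTT
Step 3: 4 trees catch fire, 6 burn out
  ....TT
  ....FT
  ....TT
  F.FTTT
  .FTTTT
Step 4: 5 trees catch fire, 4 burn out
  ....FT
  .....F
  ....FT
  ...FTT
  ..FTTT

....FT
.....F
....FT
...FTT
..FTTT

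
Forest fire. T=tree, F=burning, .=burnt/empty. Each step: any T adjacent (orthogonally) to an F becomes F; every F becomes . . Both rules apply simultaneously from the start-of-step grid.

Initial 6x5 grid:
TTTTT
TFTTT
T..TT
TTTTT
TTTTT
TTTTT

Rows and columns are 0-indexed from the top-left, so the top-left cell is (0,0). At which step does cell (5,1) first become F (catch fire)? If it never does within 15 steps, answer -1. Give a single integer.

Step 1: cell (5,1)='T' (+3 fires, +1 burnt)
Step 2: cell (5,1)='T' (+4 fires, +3 burnt)
Step 3: cell (5,1)='T' (+4 fires, +4 burnt)
Step 4: cell (5,1)='T' (+5 fires, +4 burnt)
Step 5: cell (5,1)='T' (+5 fires, +5 burnt)
Step 6: cell (5,1)='F' (+4 fires, +5 burnt)
  -> target ignites at step 6
Step 7: cell (5,1)='.' (+2 fires, +4 burnt)
Step 8: cell (5,1)='.' (+0 fires, +2 burnt)
  fire out at step 8

6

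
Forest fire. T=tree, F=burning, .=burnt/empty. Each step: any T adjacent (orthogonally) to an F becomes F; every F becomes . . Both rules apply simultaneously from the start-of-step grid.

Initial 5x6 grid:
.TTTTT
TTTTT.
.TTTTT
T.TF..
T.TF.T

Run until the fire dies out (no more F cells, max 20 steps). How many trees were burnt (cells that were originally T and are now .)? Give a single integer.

Step 1: +3 fires, +2 burnt (F count now 3)
Step 2: +3 fires, +3 burnt (F count now 3)
Step 3: +5 fires, +3 burnt (F count now 5)
Step 4: +3 fires, +5 burnt (F count now 3)
Step 5: +3 fires, +3 burnt (F count now 3)
Step 6: +0 fires, +3 burnt (F count now 0)
Fire out after step 6
Initially T: 20, now '.': 27
Total burnt (originally-T cells now '.'): 17

Answer: 17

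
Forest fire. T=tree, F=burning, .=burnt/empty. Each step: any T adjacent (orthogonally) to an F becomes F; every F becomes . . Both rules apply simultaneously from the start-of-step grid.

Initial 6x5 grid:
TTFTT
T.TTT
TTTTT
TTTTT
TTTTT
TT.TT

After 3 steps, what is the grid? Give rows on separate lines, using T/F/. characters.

Step 1: 3 trees catch fire, 1 burn out
  TF.FT
  T.FTT
  TTTTT
  TTTTT
  TTTTT
  TT.TT
Step 2: 4 trees catch fire, 3 burn out
  F...F
  T..FT
  TTFTT
  TTTTT
  TTTTT
  TT.TT
Step 3: 5 trees catch fire, 4 burn out
  .....
  F...F
  TF.FT
  TTFTT
  TTTTT
  TT.TT

.....
F...F
TF.FT
TTFTT
TTTTT
TT.TT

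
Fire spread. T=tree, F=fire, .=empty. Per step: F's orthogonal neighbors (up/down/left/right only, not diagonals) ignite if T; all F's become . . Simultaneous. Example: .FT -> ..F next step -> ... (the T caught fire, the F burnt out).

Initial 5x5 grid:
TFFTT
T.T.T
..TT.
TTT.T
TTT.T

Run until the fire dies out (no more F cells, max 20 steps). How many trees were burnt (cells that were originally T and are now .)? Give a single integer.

Answer: 14

Derivation:
Step 1: +3 fires, +2 burnt (F count now 3)
Step 2: +3 fires, +3 burnt (F count now 3)
Step 3: +3 fires, +3 burnt (F count now 3)
Step 4: +2 fires, +3 burnt (F count now 2)
Step 5: +2 fires, +2 burnt (F count now 2)
Step 6: +1 fires, +2 burnt (F count now 1)
Step 7: +0 fires, +1 burnt (F count now 0)
Fire out after step 7
Initially T: 16, now '.': 23
Total burnt (originally-T cells now '.'): 14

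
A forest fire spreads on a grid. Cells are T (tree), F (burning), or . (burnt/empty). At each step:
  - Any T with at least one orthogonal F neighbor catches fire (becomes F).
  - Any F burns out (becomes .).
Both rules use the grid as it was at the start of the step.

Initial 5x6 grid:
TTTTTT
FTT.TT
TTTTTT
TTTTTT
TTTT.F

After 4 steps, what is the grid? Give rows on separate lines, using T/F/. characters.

Step 1: 4 trees catch fire, 2 burn out
  FTTTTT
  .FT.TT
  FTTTTT
  TTTTTF
  TTTT..
Step 2: 6 trees catch fire, 4 burn out
  .FTTTT
  ..F.TT
  .FTTTF
  FTTTF.
  TTTT..
Step 3: 7 trees catch fire, 6 burn out
  ..FTTT
  ....TF
  ..FTF.
  .FTF..
  FTTT..
Step 4: 7 trees catch fire, 7 burn out
  ...FTF
  ....F.
  ...F..
  ..F...
  .FTF..

...FTF
....F.
...F..
..F...
.FTF..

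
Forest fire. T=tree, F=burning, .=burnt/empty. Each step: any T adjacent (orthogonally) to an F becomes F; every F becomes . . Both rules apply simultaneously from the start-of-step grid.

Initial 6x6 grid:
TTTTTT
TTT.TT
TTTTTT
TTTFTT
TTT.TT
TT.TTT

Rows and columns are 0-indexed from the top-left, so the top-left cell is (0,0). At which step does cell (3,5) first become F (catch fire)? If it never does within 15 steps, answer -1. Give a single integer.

Step 1: cell (3,5)='T' (+3 fires, +1 burnt)
Step 2: cell (3,5)='F' (+6 fires, +3 burnt)
  -> target ignites at step 2
Step 3: cell (3,5)='.' (+8 fires, +6 burnt)
Step 4: cell (3,5)='.' (+9 fires, +8 burnt)
Step 5: cell (3,5)='.' (+5 fires, +9 burnt)
Step 6: cell (3,5)='.' (+1 fires, +5 burnt)
Step 7: cell (3,5)='.' (+0 fires, +1 burnt)
  fire out at step 7

2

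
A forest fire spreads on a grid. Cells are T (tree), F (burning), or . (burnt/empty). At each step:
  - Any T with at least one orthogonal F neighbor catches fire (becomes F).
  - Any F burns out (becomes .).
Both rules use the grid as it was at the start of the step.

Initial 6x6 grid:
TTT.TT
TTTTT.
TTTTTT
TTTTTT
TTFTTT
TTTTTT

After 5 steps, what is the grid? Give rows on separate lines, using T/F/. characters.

Step 1: 4 trees catch fire, 1 burn out
  TTT.TT
  TTTTT.
  TTTTTT
  TTFTTT
  TF.FTT
  TTFTTT
Step 2: 7 trees catch fire, 4 burn out
  TTT.TT
  TTTTT.
  TTFTTT
  TF.FTT
  F...FT
  TF.FTT
Step 3: 8 trees catch fire, 7 burn out
  TTT.TT
  TTFTT.
  TF.FTT
  F...FT
  .....F
  F...FT
Step 4: 7 trees catch fire, 8 burn out
  TTF.TT
  TF.FT.
  F...FT
  .....F
  ......
  .....F
Step 5: 4 trees catch fire, 7 burn out
  TF..TT
  F...F.
  .....F
  ......
  ......
  ......

TF..TT
F...F.
.....F
......
......
......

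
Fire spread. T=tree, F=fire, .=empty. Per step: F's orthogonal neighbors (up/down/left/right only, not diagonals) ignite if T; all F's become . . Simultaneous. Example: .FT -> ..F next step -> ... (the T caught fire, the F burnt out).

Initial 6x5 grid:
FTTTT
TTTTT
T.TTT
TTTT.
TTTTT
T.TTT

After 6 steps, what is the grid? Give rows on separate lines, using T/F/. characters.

Step 1: 2 trees catch fire, 1 burn out
  .FTTT
  FTTTT
  T.TTT
  TTTT.
  TTTTT
  T.TTT
Step 2: 3 trees catch fire, 2 burn out
  ..FTT
  .FTTT
  F.TTT
  TTTT.
  TTTTT
  T.TTT
Step 3: 3 trees catch fire, 3 burn out
  ...FT
  ..FTT
  ..TTT
  FTTT.
  TTTTT
  T.TTT
Step 4: 5 trees catch fire, 3 burn out
  ....F
  ...FT
  ..FTT
  .FTT.
  FTTTT
  T.TTT
Step 5: 5 trees catch fire, 5 burn out
  .....
  ....F
  ...FT
  ..FT.
  .FTTT
  F.TTT
Step 6: 3 trees catch fire, 5 burn out
  .....
  .....
  ....F
  ...F.
  ..FTT
  ..TTT

.....
.....
....F
...F.
..FTT
..TTT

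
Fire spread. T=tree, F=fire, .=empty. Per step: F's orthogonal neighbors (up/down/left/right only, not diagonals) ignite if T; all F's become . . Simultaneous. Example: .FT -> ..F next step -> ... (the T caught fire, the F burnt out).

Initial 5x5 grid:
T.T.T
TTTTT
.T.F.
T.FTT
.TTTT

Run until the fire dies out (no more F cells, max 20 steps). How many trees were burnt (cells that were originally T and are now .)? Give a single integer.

Step 1: +3 fires, +2 burnt (F count now 3)
Step 2: +5 fires, +3 burnt (F count now 5)
Step 3: +4 fires, +5 burnt (F count now 4)
Step 4: +2 fires, +4 burnt (F count now 2)
Step 5: +1 fires, +2 burnt (F count now 1)
Step 6: +0 fires, +1 burnt (F count now 0)
Fire out after step 6
Initially T: 16, now '.': 24
Total burnt (originally-T cells now '.'): 15

Answer: 15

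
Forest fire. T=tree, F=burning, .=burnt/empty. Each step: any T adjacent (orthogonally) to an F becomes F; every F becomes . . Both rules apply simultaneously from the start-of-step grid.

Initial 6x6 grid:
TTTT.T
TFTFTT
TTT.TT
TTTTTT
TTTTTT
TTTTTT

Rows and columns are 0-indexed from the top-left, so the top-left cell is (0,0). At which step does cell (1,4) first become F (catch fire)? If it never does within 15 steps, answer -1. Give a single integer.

Step 1: cell (1,4)='F' (+6 fires, +2 burnt)
  -> target ignites at step 1
Step 2: cell (1,4)='.' (+7 fires, +6 burnt)
Step 3: cell (1,4)='.' (+6 fires, +7 burnt)
Step 4: cell (1,4)='.' (+6 fires, +6 burnt)
Step 5: cell (1,4)='.' (+5 fires, +6 burnt)
Step 6: cell (1,4)='.' (+2 fires, +5 burnt)
Step 7: cell (1,4)='.' (+0 fires, +2 burnt)
  fire out at step 7

1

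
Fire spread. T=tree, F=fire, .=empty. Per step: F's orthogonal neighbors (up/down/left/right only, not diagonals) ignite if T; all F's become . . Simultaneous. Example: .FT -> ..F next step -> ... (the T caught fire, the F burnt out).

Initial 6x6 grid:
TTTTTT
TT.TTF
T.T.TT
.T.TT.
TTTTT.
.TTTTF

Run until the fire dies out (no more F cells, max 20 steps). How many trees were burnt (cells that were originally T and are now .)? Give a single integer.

Step 1: +4 fires, +2 burnt (F count now 4)
Step 2: +5 fires, +4 burnt (F count now 5)
Step 3: +4 fires, +5 burnt (F count now 4)
Step 4: +4 fires, +4 burnt (F count now 4)
Step 5: +2 fires, +4 burnt (F count now 2)
Step 6: +4 fires, +2 burnt (F count now 4)
Step 7: +1 fires, +4 burnt (F count now 1)
Step 8: +1 fires, +1 burnt (F count now 1)
Step 9: +0 fires, +1 burnt (F count now 0)
Fire out after step 9
Initially T: 26, now '.': 35
Total burnt (originally-T cells now '.'): 25

Answer: 25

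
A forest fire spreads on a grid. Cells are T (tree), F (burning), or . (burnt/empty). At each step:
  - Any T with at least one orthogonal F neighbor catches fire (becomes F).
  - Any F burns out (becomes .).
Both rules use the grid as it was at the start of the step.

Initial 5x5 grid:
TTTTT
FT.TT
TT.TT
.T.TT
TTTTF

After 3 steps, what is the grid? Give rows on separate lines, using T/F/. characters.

Step 1: 5 trees catch fire, 2 burn out
  FTTTT
  .F.TT
  FT.TT
  .T.TF
  TTTF.
Step 2: 5 trees catch fire, 5 burn out
  .FTTT
  ...TT
  .F.TF
  .T.F.
  TTF..
Step 3: 5 trees catch fire, 5 burn out
  ..FTT
  ...TF
  ...F.
  .F...
  TF...

..FTT
...TF
...F.
.F...
TF...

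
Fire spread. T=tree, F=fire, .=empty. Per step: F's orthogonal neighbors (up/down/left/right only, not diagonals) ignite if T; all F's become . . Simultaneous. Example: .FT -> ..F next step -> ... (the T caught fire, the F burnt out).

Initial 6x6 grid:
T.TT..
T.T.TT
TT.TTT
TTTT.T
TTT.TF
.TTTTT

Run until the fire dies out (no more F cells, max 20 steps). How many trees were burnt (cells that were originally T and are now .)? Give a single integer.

Step 1: +3 fires, +1 burnt (F count now 3)
Step 2: +2 fires, +3 burnt (F count now 2)
Step 3: +3 fires, +2 burnt (F count now 3)
Step 4: +3 fires, +3 burnt (F count now 3)
Step 5: +3 fires, +3 burnt (F count now 3)
Step 6: +2 fires, +3 burnt (F count now 2)
Step 7: +2 fires, +2 burnt (F count now 2)
Step 8: +2 fires, +2 burnt (F count now 2)
Step 9: +1 fires, +2 burnt (F count now 1)
Step 10: +1 fires, +1 burnt (F count now 1)
Step 11: +1 fires, +1 burnt (F count now 1)
Step 12: +0 fires, +1 burnt (F count now 0)
Fire out after step 12
Initially T: 26, now '.': 33
Total burnt (originally-T cells now '.'): 23

Answer: 23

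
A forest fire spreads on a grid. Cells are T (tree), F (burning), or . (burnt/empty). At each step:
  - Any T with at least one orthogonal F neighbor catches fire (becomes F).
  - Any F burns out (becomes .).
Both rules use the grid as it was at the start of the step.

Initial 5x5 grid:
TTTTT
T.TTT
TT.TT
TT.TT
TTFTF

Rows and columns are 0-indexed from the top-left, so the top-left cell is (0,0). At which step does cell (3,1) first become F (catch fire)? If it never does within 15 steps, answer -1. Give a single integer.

Step 1: cell (3,1)='T' (+3 fires, +2 burnt)
Step 2: cell (3,1)='F' (+4 fires, +3 burnt)
  -> target ignites at step 2
Step 3: cell (3,1)='.' (+4 fires, +4 burnt)
Step 4: cell (3,1)='.' (+3 fires, +4 burnt)
Step 5: cell (3,1)='.' (+3 fires, +3 burnt)
Step 6: cell (3,1)='.' (+2 fires, +3 burnt)
Step 7: cell (3,1)='.' (+1 fires, +2 burnt)
Step 8: cell (3,1)='.' (+0 fires, +1 burnt)
  fire out at step 8

2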